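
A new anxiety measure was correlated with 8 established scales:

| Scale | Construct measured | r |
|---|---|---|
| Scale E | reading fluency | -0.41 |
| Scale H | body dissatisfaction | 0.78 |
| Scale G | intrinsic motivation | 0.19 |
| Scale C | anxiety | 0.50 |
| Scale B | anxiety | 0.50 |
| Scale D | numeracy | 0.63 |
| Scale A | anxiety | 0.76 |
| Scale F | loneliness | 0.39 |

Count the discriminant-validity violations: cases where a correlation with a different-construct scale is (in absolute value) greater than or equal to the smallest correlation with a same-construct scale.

2

Convergent (same construct = anxiety): Scale C, Scale B, Scale A.
Smallest convergent = 0.50. Discriminant |r|: 0.41, 0.78, 0.19, 0.63, 0.39; count ≥ 0.50 → 2.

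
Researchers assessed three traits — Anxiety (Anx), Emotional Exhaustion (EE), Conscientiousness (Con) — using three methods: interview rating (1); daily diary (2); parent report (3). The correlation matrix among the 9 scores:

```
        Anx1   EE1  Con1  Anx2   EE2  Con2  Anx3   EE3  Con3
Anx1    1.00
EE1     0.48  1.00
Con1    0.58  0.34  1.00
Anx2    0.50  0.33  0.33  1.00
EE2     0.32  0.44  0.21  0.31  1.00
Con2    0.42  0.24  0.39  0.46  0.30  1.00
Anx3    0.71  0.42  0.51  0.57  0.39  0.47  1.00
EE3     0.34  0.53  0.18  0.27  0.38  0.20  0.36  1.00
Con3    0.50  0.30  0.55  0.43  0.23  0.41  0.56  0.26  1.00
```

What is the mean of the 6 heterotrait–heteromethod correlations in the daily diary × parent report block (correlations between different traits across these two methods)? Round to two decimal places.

0.33

HTHM values (method 2 × method 3): 0.27, 0.43, 0.39, 0.23, 0.47, 0.20; mean = 1.99/6 = 0.33.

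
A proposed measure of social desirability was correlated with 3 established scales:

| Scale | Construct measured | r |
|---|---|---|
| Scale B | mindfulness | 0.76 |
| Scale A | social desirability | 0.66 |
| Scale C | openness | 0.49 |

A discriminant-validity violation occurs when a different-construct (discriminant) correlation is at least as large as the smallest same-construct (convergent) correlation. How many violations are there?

1

Convergent (same construct = social desirability): Scale A.
Smallest convergent = 0.66. Discriminant values: 0.76, 0.49; count ≥ 0.66 → 1.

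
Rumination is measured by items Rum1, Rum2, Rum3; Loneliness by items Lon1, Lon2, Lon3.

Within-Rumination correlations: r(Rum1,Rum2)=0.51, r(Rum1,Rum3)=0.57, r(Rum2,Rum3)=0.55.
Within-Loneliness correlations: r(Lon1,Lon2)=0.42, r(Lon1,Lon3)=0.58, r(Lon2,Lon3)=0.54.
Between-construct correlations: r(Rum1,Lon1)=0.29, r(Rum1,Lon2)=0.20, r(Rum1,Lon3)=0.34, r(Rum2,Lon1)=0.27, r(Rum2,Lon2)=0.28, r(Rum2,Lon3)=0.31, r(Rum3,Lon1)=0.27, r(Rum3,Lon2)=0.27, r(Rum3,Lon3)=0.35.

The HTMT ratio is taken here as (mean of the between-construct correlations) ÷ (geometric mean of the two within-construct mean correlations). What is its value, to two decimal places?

0.54

Between-construct mean = 2.58/9 = 0.2867.
Mean within-Rum = 1.63/3 = 0.5433; mean within-Lon = 1.54/3 = 0.5133.
Geometric mean = √(0.5433 × 0.5133) = 0.5281.
HTMT = 0.2867 / 0.5281 = 0.54.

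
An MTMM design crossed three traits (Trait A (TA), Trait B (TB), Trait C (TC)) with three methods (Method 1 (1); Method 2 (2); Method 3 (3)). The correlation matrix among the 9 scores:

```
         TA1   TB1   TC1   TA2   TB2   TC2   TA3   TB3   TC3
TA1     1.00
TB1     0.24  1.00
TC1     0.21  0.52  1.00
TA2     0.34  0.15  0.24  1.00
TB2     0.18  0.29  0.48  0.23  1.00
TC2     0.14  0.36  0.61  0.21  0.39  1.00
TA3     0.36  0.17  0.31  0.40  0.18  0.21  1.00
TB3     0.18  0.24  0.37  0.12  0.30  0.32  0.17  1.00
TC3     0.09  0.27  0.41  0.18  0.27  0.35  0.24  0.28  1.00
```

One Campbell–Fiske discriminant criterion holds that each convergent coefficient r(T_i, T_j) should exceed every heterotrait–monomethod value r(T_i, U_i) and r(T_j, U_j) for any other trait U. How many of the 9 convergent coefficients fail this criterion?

Convergent coefficients and their comparison sets:
TA (methods 1·2): 0.34 vs {0.24, 0.23, 0.21, 0.21} → pass.
TA (methods 1·3): 0.36 vs {0.24, 0.17, 0.21, 0.24} → pass.
TA (methods 2·3): 0.40 vs {0.23, 0.17, 0.21, 0.24} → pass.
TB (methods 1·2): 0.29 vs {0.24, 0.23, 0.52, 0.39} → fail.
TB (methods 1·3): 0.24 vs {0.24, 0.17, 0.52, 0.28} → fail.
TB (methods 2·3): 0.30 vs {0.23, 0.17, 0.39, 0.28} → fail.
TC (methods 1·2): 0.61 vs {0.21, 0.21, 0.52, 0.39} → pass.
TC (methods 1·3): 0.41 vs {0.21, 0.24, 0.52, 0.28} → fail.
TC (methods 2·3): 0.35 vs {0.21, 0.24, 0.39, 0.28} → fail.
5 of 9 fail.

5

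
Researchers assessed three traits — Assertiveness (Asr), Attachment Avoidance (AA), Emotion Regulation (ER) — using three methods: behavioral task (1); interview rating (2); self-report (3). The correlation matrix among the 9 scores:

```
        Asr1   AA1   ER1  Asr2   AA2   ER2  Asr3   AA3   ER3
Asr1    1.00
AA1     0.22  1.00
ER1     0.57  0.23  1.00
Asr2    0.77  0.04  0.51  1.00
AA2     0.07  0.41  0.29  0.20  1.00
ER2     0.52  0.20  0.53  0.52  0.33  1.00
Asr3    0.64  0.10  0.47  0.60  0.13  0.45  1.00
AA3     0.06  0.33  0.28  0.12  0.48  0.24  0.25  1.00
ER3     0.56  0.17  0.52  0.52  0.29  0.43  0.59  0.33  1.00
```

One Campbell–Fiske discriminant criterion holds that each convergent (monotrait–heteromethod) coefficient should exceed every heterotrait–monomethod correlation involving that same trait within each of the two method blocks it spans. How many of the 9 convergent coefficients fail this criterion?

4

Each convergent coefficient versus the relevant comparison correlations:
Asr (methods 1·2): 0.77 vs {0.22, 0.20, 0.57, 0.52} → pass.
Asr (methods 1·3): 0.64 vs {0.22, 0.25, 0.57, 0.59} → pass.
Asr (methods 2·3): 0.60 vs {0.20, 0.25, 0.52, 0.59} → pass.
AA (methods 1·2): 0.41 vs {0.22, 0.20, 0.23, 0.33} → pass.
AA (methods 1·3): 0.33 vs {0.22, 0.25, 0.23, 0.33} → fail.
AA (methods 2·3): 0.48 vs {0.20, 0.25, 0.33, 0.33} → pass.
ER (methods 1·2): 0.53 vs {0.57, 0.52, 0.23, 0.33} → fail.
ER (methods 1·3): 0.52 vs {0.57, 0.59, 0.23, 0.33} → fail.
ER (methods 2·3): 0.43 vs {0.52, 0.59, 0.33, 0.33} → fail.
4 of 9 fail.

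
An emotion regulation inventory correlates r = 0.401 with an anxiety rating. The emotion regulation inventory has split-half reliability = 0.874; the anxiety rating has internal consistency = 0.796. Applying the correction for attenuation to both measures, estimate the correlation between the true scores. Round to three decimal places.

0.481

r_true = r_obs / √(r_xx · r_yy) = 0.401 / √(0.874 × 0.796) = 0.401 / √0.695704 = 0.401 / 0.8341 ≈ 0.481.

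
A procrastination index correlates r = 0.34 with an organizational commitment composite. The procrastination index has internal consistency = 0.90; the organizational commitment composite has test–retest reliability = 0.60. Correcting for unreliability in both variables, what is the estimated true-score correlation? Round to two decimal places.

r_true = r_obs / √(r_xx · r_yy) = 0.34 / √(0.90 × 0.60) = 0.34 / √0.5400 = 0.34 / 0.7348 ≈ 0.46.

0.46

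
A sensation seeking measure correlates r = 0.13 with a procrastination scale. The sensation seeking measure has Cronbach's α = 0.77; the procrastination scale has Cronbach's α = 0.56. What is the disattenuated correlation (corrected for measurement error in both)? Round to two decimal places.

r_true = r_obs / √(r_xx · r_yy) = 0.13 / √(0.77 × 0.56) = 0.13 / √0.4312 = 0.13 / 0.6567 ≈ 0.20.

0.20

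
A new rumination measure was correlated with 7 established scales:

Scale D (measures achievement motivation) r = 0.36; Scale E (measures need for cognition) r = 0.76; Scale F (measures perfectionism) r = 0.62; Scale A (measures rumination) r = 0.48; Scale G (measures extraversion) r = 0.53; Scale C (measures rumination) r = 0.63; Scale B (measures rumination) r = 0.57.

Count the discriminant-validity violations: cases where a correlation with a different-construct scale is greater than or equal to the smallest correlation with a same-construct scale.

Convergent (same construct = rumination): Scale A, Scale C, Scale B.
Smallest convergent = 0.48. Discriminant values: 0.36, 0.76, 0.62, 0.53; count ≥ 0.48 → 3.

3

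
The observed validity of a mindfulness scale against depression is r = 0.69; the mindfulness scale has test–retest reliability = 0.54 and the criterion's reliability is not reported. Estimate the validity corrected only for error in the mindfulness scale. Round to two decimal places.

Single correction: r_c = r_obs / √r_xx = 0.69 / √0.54 = 0.69 / 0.7348 ≈ 0.94.

0.94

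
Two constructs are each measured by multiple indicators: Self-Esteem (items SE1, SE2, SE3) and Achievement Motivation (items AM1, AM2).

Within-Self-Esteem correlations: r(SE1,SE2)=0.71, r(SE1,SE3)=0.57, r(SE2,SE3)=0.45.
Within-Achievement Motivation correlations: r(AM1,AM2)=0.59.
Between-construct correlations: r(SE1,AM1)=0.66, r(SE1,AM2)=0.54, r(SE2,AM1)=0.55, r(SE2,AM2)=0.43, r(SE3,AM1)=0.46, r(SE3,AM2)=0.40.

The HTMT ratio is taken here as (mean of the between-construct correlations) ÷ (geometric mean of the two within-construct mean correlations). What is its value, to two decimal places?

Mean between = 3.04/6 = 0.5067.
Mean within-SE = 1.73/3 = 0.5767; mean within-AM = 0.59/1 = 0.5900.
Geometric mean = √(0.5767 × 0.5900) = 0.5833.
HTMT = 0.5067 / 0.5833 = 0.87.

0.87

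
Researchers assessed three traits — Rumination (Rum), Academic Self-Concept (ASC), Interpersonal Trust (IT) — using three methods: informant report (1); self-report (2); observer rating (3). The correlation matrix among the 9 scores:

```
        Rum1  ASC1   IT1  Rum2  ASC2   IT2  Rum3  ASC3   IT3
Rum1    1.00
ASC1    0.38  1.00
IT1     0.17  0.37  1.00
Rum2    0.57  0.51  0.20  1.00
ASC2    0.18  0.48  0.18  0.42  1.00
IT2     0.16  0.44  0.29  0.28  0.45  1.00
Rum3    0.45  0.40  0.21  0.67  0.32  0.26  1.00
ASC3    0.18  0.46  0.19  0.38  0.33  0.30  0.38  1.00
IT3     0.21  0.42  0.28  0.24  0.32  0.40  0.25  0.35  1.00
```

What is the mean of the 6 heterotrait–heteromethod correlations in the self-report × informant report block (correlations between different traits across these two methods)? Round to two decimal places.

HTHM values (method 2 × method 1): 0.51, 0.20, 0.18, 0.18, 0.16, 0.44; mean = 1.67/6 = 0.28.

0.28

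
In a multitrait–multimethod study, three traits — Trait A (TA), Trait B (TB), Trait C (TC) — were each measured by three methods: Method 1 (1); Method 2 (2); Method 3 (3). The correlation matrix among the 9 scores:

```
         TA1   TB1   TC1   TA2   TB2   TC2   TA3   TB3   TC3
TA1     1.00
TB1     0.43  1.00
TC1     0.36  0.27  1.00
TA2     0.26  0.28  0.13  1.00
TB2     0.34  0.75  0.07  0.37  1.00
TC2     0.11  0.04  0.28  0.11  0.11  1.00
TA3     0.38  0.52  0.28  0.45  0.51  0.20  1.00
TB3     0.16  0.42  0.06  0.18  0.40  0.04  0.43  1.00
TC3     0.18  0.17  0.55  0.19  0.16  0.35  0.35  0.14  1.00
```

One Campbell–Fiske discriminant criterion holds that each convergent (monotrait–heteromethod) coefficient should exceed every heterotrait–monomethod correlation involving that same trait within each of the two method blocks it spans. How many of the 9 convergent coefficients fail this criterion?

Checking each validity diagonal entry against its comparison values:
TA (methods 1·2): 0.26 vs {0.43, 0.37, 0.36, 0.11} → fail.
TA (methods 1·3): 0.38 vs {0.43, 0.43, 0.36, 0.35} → fail.
TA (methods 2·3): 0.45 vs {0.37, 0.43, 0.11, 0.35} → pass.
TB (methods 1·2): 0.75 vs {0.43, 0.37, 0.27, 0.11} → pass.
TB (methods 1·3): 0.42 vs {0.43, 0.43, 0.27, 0.14} → fail.
TB (methods 2·3): 0.40 vs {0.37, 0.43, 0.11, 0.14} → fail.
TC (methods 1·2): 0.28 vs {0.36, 0.11, 0.27, 0.11} → fail.
TC (methods 1·3): 0.55 vs {0.36, 0.35, 0.27, 0.14} → pass.
TC (methods 2·3): 0.35 vs {0.11, 0.35, 0.11, 0.14} → fail.
6 of 9 fail.

6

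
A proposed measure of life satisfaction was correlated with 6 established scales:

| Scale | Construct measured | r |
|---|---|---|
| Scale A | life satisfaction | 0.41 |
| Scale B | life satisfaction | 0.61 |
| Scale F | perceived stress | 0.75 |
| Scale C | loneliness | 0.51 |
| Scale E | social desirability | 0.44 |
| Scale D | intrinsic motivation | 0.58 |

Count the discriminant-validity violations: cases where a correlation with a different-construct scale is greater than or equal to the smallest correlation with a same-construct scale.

Convergent (same construct = life satisfaction): Scale A, Scale B.
Smallest convergent = 0.41. Discriminant values: 0.75, 0.51, 0.44, 0.58; count ≥ 0.41 → 4.

4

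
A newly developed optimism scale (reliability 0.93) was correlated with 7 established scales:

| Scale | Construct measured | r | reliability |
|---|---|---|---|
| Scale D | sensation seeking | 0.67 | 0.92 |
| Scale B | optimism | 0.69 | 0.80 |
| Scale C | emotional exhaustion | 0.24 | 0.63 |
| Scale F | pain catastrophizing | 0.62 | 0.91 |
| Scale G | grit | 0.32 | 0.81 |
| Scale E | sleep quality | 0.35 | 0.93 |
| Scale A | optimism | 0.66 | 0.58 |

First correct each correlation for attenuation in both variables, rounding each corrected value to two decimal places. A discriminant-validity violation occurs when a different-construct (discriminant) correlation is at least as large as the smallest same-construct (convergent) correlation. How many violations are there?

Disattenuated r (r / √(r_scale · r_new)):
  Scale D (disc): 0.67 / √(0.92·0.93) = 0.72
  Scale B (conv): 0.69 / √(0.80·0.93) = 0.80
  Scale C (disc): 0.24 / √(0.63·0.93) = 0.31
  Scale F (disc): 0.62 / √(0.91·0.93) = 0.67
  Scale G (disc): 0.32 / √(0.81·0.93) = 0.37
  Scale E (disc): 0.35 / √(0.93·0.93) = 0.38
  Scale A (conv): 0.66 / √(0.58·0.93) = 0.90
Smallest convergent = 0.80. Discriminant values: 0.72, 0.31, 0.67, 0.37, 0.38; count ≥ 0.80 → 0.

0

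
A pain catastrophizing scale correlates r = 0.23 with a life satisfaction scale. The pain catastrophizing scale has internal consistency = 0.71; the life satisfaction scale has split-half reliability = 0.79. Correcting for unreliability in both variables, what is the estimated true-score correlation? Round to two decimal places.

0.31

r_true = r_obs / √(r_xx · r_yy) = 0.23 / √(0.71 × 0.79) = 0.23 / √0.5609 = 0.23 / 0.7489 ≈ 0.31.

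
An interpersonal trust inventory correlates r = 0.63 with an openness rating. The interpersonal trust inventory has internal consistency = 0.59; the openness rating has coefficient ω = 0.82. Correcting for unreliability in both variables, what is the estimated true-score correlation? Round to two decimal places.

0.91

r_true = r_obs / √(r_xx · r_yy) = 0.63 / √(0.59 × 0.82) = 0.63 / √0.4838 = 0.63 / 0.6956 ≈ 0.91.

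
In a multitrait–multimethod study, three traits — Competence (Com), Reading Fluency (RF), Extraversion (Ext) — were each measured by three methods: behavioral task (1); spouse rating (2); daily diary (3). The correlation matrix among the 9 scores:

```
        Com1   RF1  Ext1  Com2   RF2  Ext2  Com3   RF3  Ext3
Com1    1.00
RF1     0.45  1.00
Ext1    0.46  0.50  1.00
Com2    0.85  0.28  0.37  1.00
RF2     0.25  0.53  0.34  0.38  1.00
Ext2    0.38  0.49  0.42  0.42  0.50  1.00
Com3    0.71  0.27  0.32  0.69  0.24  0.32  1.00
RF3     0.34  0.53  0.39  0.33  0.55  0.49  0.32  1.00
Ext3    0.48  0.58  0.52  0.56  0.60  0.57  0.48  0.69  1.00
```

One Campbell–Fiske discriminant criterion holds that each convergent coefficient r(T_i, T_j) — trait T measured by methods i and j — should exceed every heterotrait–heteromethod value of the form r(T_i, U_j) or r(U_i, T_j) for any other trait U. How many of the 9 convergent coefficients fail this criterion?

Checking each validity diagonal entry against its comparison values:
Com (methods 1·2): 0.85 vs {0.25, 0.28, 0.38, 0.37} → pass.
Com (methods 1·3): 0.71 vs {0.34, 0.27, 0.48, 0.32} → pass.
Com (methods 2·3): 0.69 vs {0.33, 0.24, 0.56, 0.32} → pass.
RF (methods 1·2): 0.53 vs {0.28, 0.25, 0.49, 0.34} → pass.
RF (methods 1·3): 0.53 vs {0.27, 0.34, 0.58, 0.39} → fail.
RF (methods 2·3): 0.55 vs {0.24, 0.33, 0.60, 0.49} → fail.
Ext (methods 1·2): 0.42 vs {0.37, 0.38, 0.34, 0.49} → fail.
Ext (methods 1·3): 0.52 vs {0.32, 0.48, 0.39, 0.58} → fail.
Ext (methods 2·3): 0.57 vs {0.32, 0.56, 0.49, 0.60} → fail.
5 of 9 fail.

5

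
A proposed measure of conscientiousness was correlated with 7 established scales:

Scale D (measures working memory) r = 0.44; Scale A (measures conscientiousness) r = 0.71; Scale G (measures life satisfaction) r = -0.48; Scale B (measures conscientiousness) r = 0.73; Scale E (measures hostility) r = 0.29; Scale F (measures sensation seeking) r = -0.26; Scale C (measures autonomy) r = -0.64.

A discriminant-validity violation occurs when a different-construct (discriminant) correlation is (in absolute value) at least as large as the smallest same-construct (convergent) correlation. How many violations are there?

Convergent (same construct = conscientiousness): Scale A, Scale B.
Smallest convergent = 0.71. Discriminant |r|: 0.44, 0.48, 0.29, 0.26, 0.64; count ≥ 0.71 → 0.

0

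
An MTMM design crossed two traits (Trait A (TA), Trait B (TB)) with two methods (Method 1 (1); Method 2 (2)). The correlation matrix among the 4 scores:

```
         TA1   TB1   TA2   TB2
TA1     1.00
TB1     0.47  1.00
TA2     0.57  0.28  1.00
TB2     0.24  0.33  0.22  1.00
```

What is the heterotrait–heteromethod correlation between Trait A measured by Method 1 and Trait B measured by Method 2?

0.24

Different traits and methods: r(TA1, TB2) = 0.24.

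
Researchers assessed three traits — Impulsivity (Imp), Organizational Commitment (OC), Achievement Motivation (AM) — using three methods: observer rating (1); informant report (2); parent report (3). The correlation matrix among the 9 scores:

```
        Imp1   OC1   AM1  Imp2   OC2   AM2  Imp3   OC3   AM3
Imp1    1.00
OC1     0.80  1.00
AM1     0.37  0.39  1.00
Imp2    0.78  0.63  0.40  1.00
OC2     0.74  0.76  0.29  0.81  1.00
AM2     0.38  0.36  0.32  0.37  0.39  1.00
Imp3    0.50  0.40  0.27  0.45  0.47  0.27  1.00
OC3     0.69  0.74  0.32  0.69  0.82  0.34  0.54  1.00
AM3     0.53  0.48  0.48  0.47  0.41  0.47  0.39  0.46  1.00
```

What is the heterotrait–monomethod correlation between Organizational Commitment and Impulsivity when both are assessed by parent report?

Different traits, same method: r(OC3, Imp3) = 0.54.

0.54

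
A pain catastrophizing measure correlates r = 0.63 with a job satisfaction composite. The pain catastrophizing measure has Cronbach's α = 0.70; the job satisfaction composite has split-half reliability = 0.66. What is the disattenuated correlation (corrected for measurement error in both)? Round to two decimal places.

r_true = r_obs / √(r_xx · r_yy) = 0.63 / √(0.70 × 0.66) = 0.63 / √0.4620 = 0.63 / 0.6797 ≈ 0.93.

0.93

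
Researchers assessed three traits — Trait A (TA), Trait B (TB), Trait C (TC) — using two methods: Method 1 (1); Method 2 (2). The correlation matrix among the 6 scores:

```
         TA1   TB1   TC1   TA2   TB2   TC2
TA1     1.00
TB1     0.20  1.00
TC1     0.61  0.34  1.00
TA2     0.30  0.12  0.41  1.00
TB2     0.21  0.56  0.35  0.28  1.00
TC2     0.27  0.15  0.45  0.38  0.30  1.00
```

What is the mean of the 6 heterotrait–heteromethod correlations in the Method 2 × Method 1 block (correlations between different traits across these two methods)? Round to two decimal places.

HTHM values (method 2 × method 1): 0.12, 0.41, 0.21, 0.35, 0.27, 0.15; mean = 1.51/6 = 0.25.

0.25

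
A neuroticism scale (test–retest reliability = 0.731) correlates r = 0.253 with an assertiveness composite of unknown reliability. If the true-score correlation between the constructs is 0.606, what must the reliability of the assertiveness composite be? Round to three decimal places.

0.238

r_true = r_obs / √(r_xx · r_yy) ⇒ 0.606 = 0.253 / √(0.731 · r_yy).
√(0.731 · r_yy) = 0.253 / 0.606 = 0.4175; 0.731 · r_yy = 0.1743; r_yy = 0.1743 / 0.731 ≈ 0.238.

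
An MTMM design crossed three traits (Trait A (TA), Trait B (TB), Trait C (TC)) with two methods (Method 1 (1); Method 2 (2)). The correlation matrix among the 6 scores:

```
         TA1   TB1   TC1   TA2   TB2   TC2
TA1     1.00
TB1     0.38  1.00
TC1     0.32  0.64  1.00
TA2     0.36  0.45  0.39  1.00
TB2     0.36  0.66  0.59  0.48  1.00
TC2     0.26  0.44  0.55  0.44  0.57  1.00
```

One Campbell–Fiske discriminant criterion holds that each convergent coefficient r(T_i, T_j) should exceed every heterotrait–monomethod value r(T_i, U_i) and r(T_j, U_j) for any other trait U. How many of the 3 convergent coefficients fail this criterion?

Checking each validity diagonal entry against its comparison values:
TA (methods 1·2): 0.36 vs {0.38, 0.48, 0.32, 0.44} → fail.
TB (methods 1·2): 0.66 vs {0.38, 0.48, 0.64, 0.57} → pass.
TC (methods 1·2): 0.55 vs {0.32, 0.44, 0.64, 0.57} → fail.
2 of 3 fail.

2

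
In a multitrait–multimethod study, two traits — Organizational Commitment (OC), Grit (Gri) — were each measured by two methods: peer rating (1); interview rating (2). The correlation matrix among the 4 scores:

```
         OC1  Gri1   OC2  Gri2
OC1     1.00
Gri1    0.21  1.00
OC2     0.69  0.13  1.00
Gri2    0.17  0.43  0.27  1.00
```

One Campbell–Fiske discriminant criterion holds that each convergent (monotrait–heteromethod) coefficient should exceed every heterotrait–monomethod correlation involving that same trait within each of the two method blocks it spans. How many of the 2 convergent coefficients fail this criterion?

0

Convergent coefficients and their comparison sets:
OC (methods 1·2): 0.69 vs {0.21, 0.27} → pass.
Gri (methods 1·2): 0.43 vs {0.21, 0.27} → pass.
0 of 2 fail.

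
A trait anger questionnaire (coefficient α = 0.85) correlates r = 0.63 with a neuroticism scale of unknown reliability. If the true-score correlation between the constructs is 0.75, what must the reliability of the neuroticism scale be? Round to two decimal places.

r_true = r_obs / √(r_xx · r_yy) ⇒ 0.75 = 0.63 / √(0.85 · r_yy).
√(0.85 · r_yy) = 0.63 / 0.75 = 0.8400; 0.85 · r_yy = 0.7056; r_yy = 0.7056 / 0.85 ≈ 0.83.

0.83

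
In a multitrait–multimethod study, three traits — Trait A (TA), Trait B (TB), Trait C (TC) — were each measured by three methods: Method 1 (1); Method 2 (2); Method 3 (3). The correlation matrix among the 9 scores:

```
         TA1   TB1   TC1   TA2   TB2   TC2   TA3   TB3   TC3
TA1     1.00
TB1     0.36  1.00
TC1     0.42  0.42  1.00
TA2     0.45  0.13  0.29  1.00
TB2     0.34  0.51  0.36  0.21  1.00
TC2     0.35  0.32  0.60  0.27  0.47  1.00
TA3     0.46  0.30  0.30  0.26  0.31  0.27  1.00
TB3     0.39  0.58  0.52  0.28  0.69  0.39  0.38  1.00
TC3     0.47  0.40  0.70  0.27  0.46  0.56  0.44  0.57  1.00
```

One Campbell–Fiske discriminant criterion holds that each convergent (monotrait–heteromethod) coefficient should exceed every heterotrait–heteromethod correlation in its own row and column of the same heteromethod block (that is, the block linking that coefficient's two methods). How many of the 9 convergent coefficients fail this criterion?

Checking each validity diagonal entry against its comparison values:
TA (methods 1·2): 0.45 vs {0.34, 0.13, 0.35, 0.29} → pass.
TA (methods 1·3): 0.46 vs {0.39, 0.30, 0.47, 0.30} → fail.
TA (methods 2·3): 0.26 vs {0.28, 0.31, 0.27, 0.27} → fail.
TB (methods 1·2): 0.51 vs {0.13, 0.34, 0.32, 0.36} → pass.
TB (methods 1·3): 0.58 vs {0.30, 0.39, 0.40, 0.52} → pass.
TB (methods 2·3): 0.69 vs {0.31, 0.28, 0.46, 0.39} → pass.
TC (methods 1·2): 0.60 vs {0.29, 0.35, 0.36, 0.32} → pass.
TC (methods 1·3): 0.70 vs {0.30, 0.47, 0.52, 0.40} → pass.
TC (methods 2·3): 0.56 vs {0.27, 0.27, 0.39, 0.46} → pass.
2 of 9 fail.

2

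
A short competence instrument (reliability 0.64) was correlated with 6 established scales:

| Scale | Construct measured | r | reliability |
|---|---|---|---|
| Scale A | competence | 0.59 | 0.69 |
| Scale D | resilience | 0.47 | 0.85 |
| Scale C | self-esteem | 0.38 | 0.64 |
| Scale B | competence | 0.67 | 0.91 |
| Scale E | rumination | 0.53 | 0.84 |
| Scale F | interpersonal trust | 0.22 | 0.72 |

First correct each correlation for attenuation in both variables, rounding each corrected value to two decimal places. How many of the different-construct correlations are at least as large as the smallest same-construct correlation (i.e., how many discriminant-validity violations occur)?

0

Disattenuated r (r / √(r_scale · r_new)):
  Scale A (conv): 0.59 / √(0.69·0.64) = 0.89
  Scale D (disc): 0.47 / √(0.85·0.64) = 0.64
  Scale C (disc): 0.38 / √(0.64·0.64) = 0.59
  Scale B (conv): 0.67 / √(0.91·0.64) = 0.88
  Scale E (disc): 0.53 / √(0.84·0.64) = 0.72
  Scale F (disc): 0.22 / √(0.72·0.64) = 0.32
Smallest convergent = 0.88. Discriminant values: 0.64, 0.59, 0.72, 0.32; count ≥ 0.88 → 0.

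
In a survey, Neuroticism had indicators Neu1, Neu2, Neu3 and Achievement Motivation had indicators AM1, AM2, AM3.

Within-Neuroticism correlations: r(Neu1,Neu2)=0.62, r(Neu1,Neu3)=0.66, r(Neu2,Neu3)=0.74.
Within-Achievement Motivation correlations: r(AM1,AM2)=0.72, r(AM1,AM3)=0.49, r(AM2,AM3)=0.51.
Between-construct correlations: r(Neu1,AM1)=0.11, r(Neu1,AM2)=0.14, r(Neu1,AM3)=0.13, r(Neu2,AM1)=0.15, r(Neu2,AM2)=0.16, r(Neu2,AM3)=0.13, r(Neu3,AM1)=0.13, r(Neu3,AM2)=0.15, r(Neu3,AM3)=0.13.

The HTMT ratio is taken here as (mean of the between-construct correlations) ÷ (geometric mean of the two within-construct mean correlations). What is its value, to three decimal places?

Mean between = 1.23/9 = 0.1367.
Mean within-Neu = 2.02/3 = 0.6733; mean within-AM = 1.72/3 = 0.5733.
Geometric mean = √(0.6733 × 0.5733) = 0.6213.
HTMT = 0.1367 / 0.6213 = 0.220.

0.220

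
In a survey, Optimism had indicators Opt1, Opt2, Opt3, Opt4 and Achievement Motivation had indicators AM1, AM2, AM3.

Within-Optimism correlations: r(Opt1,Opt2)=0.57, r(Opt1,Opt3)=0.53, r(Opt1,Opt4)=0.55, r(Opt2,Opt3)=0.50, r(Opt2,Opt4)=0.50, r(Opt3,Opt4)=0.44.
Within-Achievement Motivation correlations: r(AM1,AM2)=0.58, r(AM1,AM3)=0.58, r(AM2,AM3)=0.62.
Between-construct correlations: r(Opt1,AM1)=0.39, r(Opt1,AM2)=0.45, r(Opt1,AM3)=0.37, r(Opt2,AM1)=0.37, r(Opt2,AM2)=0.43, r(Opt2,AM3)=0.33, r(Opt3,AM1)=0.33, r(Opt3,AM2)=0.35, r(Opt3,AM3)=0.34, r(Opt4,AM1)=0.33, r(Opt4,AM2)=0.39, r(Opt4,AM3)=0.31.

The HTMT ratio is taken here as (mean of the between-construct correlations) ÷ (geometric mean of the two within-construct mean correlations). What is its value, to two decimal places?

0.66

Mean between = 4.39/12 = 0.3658.
Mean within-Opt = 3.09/6 = 0.5150; mean within-AM = 1.78/3 = 0.5933.
Geometric mean = √(0.5150 × 0.5933) = 0.5528.
HTMT = 0.3658 / 0.5528 = 0.66.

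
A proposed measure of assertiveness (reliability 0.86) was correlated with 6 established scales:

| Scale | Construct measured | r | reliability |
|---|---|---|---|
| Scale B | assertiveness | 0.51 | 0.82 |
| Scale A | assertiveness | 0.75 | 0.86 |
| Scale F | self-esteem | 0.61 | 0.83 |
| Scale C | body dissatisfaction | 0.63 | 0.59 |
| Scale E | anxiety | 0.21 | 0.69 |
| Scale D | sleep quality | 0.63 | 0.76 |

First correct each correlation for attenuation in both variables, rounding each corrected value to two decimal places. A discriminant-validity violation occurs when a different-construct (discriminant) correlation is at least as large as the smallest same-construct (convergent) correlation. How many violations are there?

Disattenuated r (r / √(r_scale · r_new)):
  Scale B (conv): 0.51 / √(0.82·0.86) = 0.61
  Scale A (conv): 0.75 / √(0.86·0.86) = 0.87
  Scale F (disc): 0.61 / √(0.83·0.86) = 0.72
  Scale C (disc): 0.63 / √(0.59·0.86) = 0.88
  Scale E (disc): 0.21 / √(0.69·0.86) = 0.27
  Scale D (disc): 0.63 / √(0.76·0.86) = 0.78
Smallest convergent = 0.61. Discriminant values: 0.72, 0.88, 0.27, 0.78; count ≥ 0.61 → 3.

3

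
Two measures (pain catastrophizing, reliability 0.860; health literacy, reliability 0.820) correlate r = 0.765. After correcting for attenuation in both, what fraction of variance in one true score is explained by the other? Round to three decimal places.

Disattenuated r = 0.765 / √(0.860 × 0.820) = 0.765 / 0.8398 = 0.9109.
Shared true-score variance = 0.9109² = 0.8297 ≈ 0.830.

0.830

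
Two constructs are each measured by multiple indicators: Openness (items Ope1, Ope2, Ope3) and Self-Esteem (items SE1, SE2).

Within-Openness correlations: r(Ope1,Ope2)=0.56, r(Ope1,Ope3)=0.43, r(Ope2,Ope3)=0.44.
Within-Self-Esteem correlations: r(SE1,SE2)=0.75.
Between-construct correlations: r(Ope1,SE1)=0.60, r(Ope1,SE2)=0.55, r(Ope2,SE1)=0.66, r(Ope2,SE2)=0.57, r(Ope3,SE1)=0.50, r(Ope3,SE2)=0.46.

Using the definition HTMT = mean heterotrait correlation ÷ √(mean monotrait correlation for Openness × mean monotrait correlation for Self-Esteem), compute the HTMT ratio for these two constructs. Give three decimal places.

Between-construct mean = 3.34/6 = 0.5567.
Mean within-Ope = 1.43/3 = 0.4767; mean within-SE = 0.75/1 = 0.7500.
Geometric mean = √(0.4767 × 0.7500) = 0.5979.
HTMT = 0.5567 / 0.5979 = 0.931.

0.931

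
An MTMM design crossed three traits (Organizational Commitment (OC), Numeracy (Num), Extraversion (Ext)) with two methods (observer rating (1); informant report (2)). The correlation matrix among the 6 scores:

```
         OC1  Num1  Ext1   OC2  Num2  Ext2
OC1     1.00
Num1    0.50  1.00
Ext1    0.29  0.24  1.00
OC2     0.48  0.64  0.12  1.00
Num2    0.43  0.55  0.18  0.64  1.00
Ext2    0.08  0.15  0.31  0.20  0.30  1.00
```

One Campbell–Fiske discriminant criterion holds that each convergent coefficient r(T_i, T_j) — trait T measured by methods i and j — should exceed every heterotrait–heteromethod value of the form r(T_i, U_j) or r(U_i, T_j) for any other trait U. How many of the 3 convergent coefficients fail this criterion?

Checking each validity diagonal entry against its comparison values:
OC (methods 1·2): 0.48 vs {0.43, 0.64, 0.08, 0.12} → fail.
Num (methods 1·2): 0.55 vs {0.64, 0.43, 0.15, 0.18} → fail.
Ext (methods 1·2): 0.31 vs {0.12, 0.08, 0.18, 0.15} → pass.
2 of 3 fail.

2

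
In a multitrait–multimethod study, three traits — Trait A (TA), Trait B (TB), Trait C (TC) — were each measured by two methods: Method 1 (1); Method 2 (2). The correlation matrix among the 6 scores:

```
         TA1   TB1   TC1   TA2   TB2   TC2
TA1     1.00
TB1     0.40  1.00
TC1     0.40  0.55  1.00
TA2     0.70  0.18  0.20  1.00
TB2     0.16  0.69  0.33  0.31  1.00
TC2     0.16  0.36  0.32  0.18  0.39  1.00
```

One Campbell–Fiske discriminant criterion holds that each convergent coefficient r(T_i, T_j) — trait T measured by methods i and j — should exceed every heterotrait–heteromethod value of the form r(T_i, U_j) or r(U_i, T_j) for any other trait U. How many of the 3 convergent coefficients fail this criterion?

1

Convergent coefficients and their comparison sets:
TA (methods 1·2): 0.70 vs {0.16, 0.18, 0.16, 0.20} → pass.
TB (methods 1·2): 0.69 vs {0.18, 0.16, 0.36, 0.33} → pass.
TC (methods 1·2): 0.32 vs {0.20, 0.16, 0.33, 0.36} → fail.
1 of 3 fail.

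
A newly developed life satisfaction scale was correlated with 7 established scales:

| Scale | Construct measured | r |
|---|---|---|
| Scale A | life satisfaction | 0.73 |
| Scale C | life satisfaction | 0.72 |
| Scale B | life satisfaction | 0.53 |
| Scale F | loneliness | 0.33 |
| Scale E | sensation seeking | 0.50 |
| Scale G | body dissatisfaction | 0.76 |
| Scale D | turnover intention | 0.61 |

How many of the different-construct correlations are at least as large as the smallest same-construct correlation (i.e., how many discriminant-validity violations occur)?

2

Convergent (same construct = life satisfaction): Scale A, Scale C, Scale B.
Smallest convergent = 0.53. Discriminant values: 0.33, 0.50, 0.76, 0.61; count ≥ 0.53 → 2.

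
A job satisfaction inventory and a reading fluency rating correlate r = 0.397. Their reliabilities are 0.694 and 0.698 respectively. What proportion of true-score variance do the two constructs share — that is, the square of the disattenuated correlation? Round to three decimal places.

0.325

Disattenuated r = 0.397 / √(0.694 × 0.698) = 0.397 / 0.6960 = 0.5704.
Shared true-score variance = 0.5704² = 0.3254 ≈ 0.325.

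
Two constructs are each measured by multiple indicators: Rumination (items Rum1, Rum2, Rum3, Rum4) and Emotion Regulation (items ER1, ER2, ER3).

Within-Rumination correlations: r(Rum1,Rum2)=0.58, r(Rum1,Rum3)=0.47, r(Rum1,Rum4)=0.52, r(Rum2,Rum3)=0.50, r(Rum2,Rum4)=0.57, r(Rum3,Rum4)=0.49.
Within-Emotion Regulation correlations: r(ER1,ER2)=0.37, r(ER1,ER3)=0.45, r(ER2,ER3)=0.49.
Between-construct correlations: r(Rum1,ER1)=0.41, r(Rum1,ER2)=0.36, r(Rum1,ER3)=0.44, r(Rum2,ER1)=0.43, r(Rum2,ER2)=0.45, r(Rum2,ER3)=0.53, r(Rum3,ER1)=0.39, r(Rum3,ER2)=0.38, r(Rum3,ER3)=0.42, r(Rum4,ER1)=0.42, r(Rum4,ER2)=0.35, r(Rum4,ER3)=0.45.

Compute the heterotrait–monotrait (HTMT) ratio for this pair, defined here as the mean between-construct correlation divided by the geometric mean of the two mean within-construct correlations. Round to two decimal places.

Mean between = 5.03/12 = 0.4192.
Mean within-Rum = 3.13/6 = 0.5217; mean within-ER = 1.31/3 = 0.4367.
Geometric mean = √(0.5217 × 0.4367) = 0.4773.
HTMT = 0.4192 / 0.4773 = 0.88.

0.88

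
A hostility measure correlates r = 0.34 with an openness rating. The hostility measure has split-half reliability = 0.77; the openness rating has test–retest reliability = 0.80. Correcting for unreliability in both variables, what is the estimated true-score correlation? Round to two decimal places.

0.43

r_true = r_obs / √(r_xx · r_yy) = 0.34 / √(0.77 × 0.80) = 0.34 / √0.6160 = 0.34 / 0.7849 ≈ 0.43.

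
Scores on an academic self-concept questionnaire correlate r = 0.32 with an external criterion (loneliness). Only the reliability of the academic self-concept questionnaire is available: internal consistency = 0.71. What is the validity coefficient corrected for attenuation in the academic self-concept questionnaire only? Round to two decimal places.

0.38

Single correction: r_c = r_obs / √r_xx = 0.32 / √0.71 = 0.32 / 0.8426 ≈ 0.38.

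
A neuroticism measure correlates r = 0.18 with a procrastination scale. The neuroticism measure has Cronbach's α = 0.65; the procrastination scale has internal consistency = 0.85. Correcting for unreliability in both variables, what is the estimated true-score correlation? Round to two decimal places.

r_true = r_obs / √(r_xx · r_yy) = 0.18 / √(0.65 × 0.85) = 0.18 / √0.5525 = 0.18 / 0.7433 ≈ 0.24.

0.24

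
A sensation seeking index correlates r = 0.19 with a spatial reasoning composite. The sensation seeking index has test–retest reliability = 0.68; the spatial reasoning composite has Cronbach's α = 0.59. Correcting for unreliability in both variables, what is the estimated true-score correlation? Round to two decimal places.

r_true = r_obs / √(r_xx · r_yy) = 0.19 / √(0.68 × 0.59) = 0.19 / √0.4012 = 0.19 / 0.6334 ≈ 0.30.

0.30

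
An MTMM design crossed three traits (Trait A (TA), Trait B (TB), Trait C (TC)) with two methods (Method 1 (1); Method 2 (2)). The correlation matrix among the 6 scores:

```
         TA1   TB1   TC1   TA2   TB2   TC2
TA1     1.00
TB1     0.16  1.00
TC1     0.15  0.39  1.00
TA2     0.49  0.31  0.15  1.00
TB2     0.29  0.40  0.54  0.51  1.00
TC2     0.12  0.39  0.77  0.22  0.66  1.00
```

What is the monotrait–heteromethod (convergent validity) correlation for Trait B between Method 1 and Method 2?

Same trait (TB), different methods: r(TB1, TB2) = 0.40.

0.40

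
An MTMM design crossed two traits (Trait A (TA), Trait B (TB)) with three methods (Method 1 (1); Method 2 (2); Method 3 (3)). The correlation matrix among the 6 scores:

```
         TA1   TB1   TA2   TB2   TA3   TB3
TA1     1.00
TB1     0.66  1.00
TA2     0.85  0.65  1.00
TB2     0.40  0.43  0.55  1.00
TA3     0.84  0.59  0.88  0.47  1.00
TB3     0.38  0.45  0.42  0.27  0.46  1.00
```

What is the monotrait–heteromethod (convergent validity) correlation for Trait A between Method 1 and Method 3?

0.84

Same trait (TA), different methods: r(TA1, TA3) = 0.84.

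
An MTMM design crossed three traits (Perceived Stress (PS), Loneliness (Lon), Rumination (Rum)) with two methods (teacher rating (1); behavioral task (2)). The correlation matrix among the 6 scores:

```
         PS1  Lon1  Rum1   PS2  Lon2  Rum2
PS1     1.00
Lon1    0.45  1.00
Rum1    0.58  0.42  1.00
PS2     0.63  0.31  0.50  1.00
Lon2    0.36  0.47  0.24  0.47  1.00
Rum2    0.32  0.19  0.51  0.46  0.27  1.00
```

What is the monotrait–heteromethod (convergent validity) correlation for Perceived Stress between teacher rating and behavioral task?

0.63

Same trait (PS), different methods: r(PS1, PS2) = 0.63.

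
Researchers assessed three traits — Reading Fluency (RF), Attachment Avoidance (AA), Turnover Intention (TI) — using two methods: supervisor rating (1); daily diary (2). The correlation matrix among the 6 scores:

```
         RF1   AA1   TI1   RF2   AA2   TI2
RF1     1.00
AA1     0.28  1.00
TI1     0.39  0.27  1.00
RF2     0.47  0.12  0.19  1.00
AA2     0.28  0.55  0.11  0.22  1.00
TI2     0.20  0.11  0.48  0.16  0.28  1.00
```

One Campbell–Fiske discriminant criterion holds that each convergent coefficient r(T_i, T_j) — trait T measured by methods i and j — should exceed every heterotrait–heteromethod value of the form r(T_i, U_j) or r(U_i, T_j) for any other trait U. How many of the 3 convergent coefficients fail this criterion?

Each convergent coefficient versus the relevant comparison correlations:
RF (methods 1·2): 0.47 vs {0.28, 0.12, 0.20, 0.19} → pass.
AA (methods 1·2): 0.55 vs {0.12, 0.28, 0.11, 0.11} → pass.
TI (methods 1·2): 0.48 vs {0.19, 0.20, 0.11, 0.11} → pass.
0 of 3 fail.

0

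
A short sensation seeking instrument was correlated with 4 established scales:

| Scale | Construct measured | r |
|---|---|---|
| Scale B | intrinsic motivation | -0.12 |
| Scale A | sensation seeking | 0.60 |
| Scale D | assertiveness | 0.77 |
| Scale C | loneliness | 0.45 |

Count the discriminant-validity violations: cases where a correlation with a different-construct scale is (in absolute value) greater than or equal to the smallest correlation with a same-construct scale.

Convergent (same construct = sensation seeking): Scale A.
Smallest convergent = 0.60. Discriminant |r|: 0.12, 0.77, 0.45; count ≥ 0.60 → 1.

1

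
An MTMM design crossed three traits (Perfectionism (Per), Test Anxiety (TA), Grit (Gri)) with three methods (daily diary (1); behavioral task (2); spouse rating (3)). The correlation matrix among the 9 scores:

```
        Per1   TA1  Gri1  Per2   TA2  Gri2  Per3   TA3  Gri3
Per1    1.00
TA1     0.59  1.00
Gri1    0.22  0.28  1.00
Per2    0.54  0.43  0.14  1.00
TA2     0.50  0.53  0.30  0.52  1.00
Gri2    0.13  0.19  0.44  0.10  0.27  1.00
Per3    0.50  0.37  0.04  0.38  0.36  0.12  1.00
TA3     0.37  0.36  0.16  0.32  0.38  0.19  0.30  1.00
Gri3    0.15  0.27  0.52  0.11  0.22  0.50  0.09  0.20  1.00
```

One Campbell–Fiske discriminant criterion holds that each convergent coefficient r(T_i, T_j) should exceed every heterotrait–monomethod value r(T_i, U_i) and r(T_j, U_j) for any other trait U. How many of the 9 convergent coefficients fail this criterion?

Convergent coefficients and their comparison sets:
Per (methods 1·2): 0.54 vs {0.59, 0.52, 0.22, 0.10} → fail.
Per (methods 1·3): 0.50 vs {0.59, 0.30, 0.22, 0.09} → fail.
Per (methods 2·3): 0.38 vs {0.52, 0.30, 0.10, 0.09} → fail.
TA (methods 1·2): 0.53 vs {0.59, 0.52, 0.28, 0.27} → fail.
TA (methods 1·3): 0.36 vs {0.59, 0.30, 0.28, 0.20} → fail.
TA (methods 2·3): 0.38 vs {0.52, 0.30, 0.27, 0.20} → fail.
Gri (methods 1·2): 0.44 vs {0.22, 0.10, 0.28, 0.27} → pass.
Gri (methods 1·3): 0.52 vs {0.22, 0.09, 0.28, 0.20} → pass.
Gri (methods 2·3): 0.50 vs {0.10, 0.09, 0.27, 0.20} → pass.
6 of 9 fail.

6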